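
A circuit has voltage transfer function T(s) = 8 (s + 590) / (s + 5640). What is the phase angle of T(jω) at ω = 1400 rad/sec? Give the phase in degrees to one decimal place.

53.2°

∠(j1400 + 590) = arctan(1400/590) = 67.15°
∠(j1400 + 5640) = arctan(1400/5640) = 13.94°
∠T(j1400) = 67.15° − 13.94° = 53.21°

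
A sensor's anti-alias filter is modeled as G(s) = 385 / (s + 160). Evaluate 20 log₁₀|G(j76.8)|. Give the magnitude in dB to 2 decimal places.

|j76.8 + 160| = √(76.8² + 160²) = 177.5
|G(j76.8)| = 385 / 177.5 = 2.1693
20 log₁₀(2.1693) = 6.726 dB

6.73 dB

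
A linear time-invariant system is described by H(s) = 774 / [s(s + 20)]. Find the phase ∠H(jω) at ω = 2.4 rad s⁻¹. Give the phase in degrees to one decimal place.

∠(j2.4 + 20) = arctan(2.4/20) = 6.84°
∠(j2.4) = 90.00°
∠H(j2.4) = − (6.84° + 90.00°) = -96.84°

-96.8°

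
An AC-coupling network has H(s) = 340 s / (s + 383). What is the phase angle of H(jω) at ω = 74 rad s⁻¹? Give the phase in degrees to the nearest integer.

∠(j74) = 90.00°
∠(j74 + 383) = arctan(74/383) = 10.94°
∠H(j74) = 90.00° − 10.94° = 79.06°

79°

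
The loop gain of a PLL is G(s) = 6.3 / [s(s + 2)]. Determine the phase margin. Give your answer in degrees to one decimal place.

Gain crossover: |G(jω)| = 1 at ω ≈ 2.15 rad/s.
∠G(j2.15) = −90° − arctan(2.15/2) ≈ -137.03°
PM = 180° + (-137.03°) = 42.97°

43.0°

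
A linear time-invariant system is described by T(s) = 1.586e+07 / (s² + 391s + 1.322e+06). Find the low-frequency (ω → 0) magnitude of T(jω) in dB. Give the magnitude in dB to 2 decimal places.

21.58 dB

T(0) = 1.586e+07 / 1.322e+06 = 11.997
20 log₁₀(11.997) = 21.581 dB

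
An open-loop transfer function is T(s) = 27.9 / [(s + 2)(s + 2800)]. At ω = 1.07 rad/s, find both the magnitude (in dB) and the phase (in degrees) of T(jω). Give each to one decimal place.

|T| = -47.1 dB, ∠T = -28.2°

|j1.07 + 2| = √(1.07² + 2²) = 2.268
|j1.07 + 2800| = √(1.07² + 2800²) = 2800
|T(j1.07)| = 27.9 / (2.268 × 2800) = 0.004393
20 log₁₀(0.004393) = -47.14 dB
∠(j1.07 + 2) = arctan(1.07/2) = 28.15°
∠(j1.07 + 2800) = arctan(1.07/2800) = 0.02°
∠T(j1.07) = − (28.15° + 0.02°) = -28.17°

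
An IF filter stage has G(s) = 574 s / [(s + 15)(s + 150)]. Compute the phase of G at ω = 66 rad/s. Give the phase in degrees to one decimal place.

∠(j66) = 90.00°
∠(j66 + 15) = arctan(66/15) = 77.20°
∠(j66 + 150) = arctan(66/150) = 23.75°
∠G(j66) = 90.00° − (77.20° + 23.75°) = -10.95°

-10.9°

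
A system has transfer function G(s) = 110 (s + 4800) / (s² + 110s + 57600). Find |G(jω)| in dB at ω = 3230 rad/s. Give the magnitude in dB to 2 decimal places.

-24.25 dB

|j3230 + 4800| = √(3230² + 4800²) = 5786
|(j3230)² + 110(j3230) + 57600| = |-1.0375e+07 + j3.553e+05| = 1.038e+07
|G(j3230)| = 110 × 5786 / 1.038e+07 = 0.061303
20 log₁₀(0.061303) = -24.250 dB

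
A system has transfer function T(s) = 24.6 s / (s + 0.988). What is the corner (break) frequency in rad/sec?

0.988 rad/sec

The single real pole at s = −0.988 gives a corner at ω = 0.988 rad/sec.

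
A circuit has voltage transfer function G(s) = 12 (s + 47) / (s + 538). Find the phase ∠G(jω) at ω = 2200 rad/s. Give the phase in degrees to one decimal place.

12.5°

∠(j2200 + 47) = arctan(2200/47) = 88.78°
∠(j2200 + 538) = arctan(2200/538) = 76.26°
∠G(j2200) = 88.78° − 76.26° = 12.52°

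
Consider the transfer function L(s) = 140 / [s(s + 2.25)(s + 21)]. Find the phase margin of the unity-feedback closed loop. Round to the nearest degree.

41 deg

Gain crossover: |L(jω)| = 1 at ω ≈ 2.14 rad/s.
∠L(j2.14) = −90° − arctan(2.14/2.25) − arctan(2.14/21) ≈ -139.34°
PM = 180° + (-139.34°) = 40.66°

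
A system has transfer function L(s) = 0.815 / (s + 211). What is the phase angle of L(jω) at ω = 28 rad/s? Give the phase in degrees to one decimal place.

-7.6°

∠(j28 + 211) = arctan(28/211) = 7.56°
∠L(j28) = −7.56° = -7.56°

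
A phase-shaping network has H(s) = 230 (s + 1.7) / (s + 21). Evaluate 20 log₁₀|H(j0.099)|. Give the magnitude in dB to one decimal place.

|j0.099 + 1.7| = √(0.099² + 1.7²) = 1.703
|j0.099 + 21| = √(0.099² + 21²) = 21
|H(j0.099)| = 230 × 1.703 / 21 = 18.65
20 log₁₀(18.65) = 25.41 dB

25.4 dB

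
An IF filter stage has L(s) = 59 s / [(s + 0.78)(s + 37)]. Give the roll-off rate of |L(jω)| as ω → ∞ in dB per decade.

-20 dB/decade

With 1 zero and 2 poles, the high-frequency asymptotic slope is 20 × (1 − 2) = -20 dB/decade.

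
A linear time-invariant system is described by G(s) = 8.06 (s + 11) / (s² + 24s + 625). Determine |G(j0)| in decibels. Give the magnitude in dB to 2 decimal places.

G(0) = 8.06 × 11 / 625 = 0.14186
20 log₁₀(0.14186) = -16.963 dB

-16.96 dB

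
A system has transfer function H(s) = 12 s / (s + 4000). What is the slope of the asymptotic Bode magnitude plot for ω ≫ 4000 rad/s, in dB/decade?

0 dB/decade

With 1 zero and 1 pole, the high-frequency asymptotic slope is 20 × (1 − 1) = 0 dB/decade.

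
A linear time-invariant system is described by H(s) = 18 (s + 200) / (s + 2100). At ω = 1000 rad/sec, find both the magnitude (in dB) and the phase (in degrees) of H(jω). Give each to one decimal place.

|j1000 + 200| = √(1000² + 200²) = 1020
|j1000 + 2100| = √(1000² + 2100²) = 2326
|H(j1000)| = 18 × 1020 / 2326 = 7.8921
20 log₁₀(7.8921) = 17.94 dB
∠(j1000 + 200) = arctan(1000/200) = 78.69°
∠(j1000 + 2100) = arctan(1000/2100) = 25.46°
∠H(j1000) = 78.69° − 25.46° = 53.23°

|H| = 17.9 dB, ∠H = 53.2°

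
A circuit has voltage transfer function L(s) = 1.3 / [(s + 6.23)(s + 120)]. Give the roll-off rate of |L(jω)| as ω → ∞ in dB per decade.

With 0 zeros and 2 poles, the high-frequency asymptotic slope is 20 × (0 − 2) = -40 dB/decade.

-40 dB/decade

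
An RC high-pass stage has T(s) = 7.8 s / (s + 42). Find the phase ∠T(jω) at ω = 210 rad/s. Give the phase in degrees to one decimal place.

∠(j210) = 90.00°
∠(j210 + 42) = arctan(210/42) = 78.69°
∠T(j210) = 90.00° − 78.69° = 11.31°

11.3°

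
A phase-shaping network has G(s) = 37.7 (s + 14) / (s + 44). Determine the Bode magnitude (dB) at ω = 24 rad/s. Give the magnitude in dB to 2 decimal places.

26.40 dB

|j24 + 14| = √(24² + 14²) = 27.78
|j24 + 44| = √(24² + 44²) = 50.12
|G(j24)| = 37.7 × 27.78 / 50.12 = 20.9
20 log₁₀(20.9) = 26.403 dB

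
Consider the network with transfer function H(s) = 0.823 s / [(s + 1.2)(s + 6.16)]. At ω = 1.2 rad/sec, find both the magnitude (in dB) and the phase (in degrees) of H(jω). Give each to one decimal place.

|H| = -20.7 dB, ∠H = 34.0°

|j1.2| = 1.2
|j1.2 + 1.2| = √(1.2² + 1.2²) = 1.697
|j1.2 + 6.16| = √(1.2² + 6.16²) = 6.276
|H(j1.2)| = 0.823 × 1.2 / (1.697 × 6.276) = 0.092729
20 log₁₀(0.092729) = -20.66 dB
∠(j1.2) = 90.00°
∠(j1.2 + 1.2) = arctan(1.2/1.2) = 45.00°
∠(j1.2 + 6.16) = arctan(1.2/6.16) = 11.02°
∠H(j1.2) = 90.00° − (45.00° + 11.02°) = 33.98°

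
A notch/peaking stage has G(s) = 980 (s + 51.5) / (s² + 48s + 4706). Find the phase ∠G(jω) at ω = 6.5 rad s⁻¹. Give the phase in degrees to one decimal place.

∠(j6.5 + 51.5) = arctan(6.5/51.5) = 7.19°
∠[(j6.5)² + 48(j6.5) + 4706] = ∠[4663.8 + j312] = 3.83°
∠G(j6.5) = 7.19° − 3.83° = 3.37°

3.4 deg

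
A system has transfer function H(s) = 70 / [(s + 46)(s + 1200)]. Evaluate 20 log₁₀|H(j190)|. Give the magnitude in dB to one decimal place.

-70.6 dB

|j190 + 46| = √(190² + 46²) = 195.5
|j190 + 1200| = √(190² + 1200²) = 1215
|H(j190)| = 70 / (195.5 × 1215) = 0.00029473
20 log₁₀(0.00029473) = -70.61 dB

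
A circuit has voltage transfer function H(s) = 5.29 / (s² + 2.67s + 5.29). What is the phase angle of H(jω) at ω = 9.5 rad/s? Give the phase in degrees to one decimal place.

-163.4°

∠[(j9.5)² + 2.67(j9.5) + 5.29] = ∠[-84.96 + j25.365] = 163.38°
∠H(j9.5) = −163.38° = -163.38°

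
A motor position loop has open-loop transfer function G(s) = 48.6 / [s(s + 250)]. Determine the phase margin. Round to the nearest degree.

90°

Gain crossover: |G(jω)| = 1 at ω ≈ 0.194 rad s⁻¹.
∠G(j0.194) = −90° − arctan(0.194/250) ≈ -90.04°
PM = 180° + (-90.04°) = 89.96°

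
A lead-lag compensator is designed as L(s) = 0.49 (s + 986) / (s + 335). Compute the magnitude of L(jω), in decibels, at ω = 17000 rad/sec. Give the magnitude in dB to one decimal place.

-6.2 dB

|j17000 + 986| = √(17000² + 986²) = 1.703e+04
|j17000 + 335| = √(17000² + 335²) = 1.7e+04
|L(j17000)| = 0.49 × 1.703e+04 / 1.7e+04 = 0.49073
20 log₁₀(0.49073) = -6.18 dB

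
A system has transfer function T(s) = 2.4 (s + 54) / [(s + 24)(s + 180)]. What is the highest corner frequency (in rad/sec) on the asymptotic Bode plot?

Break frequencies occur at each pole and zero magnitude: 24 rad/sec, 54 rad/sec, 180 rad/sec.
The highest is 180 rad/sec.

180 rad/sec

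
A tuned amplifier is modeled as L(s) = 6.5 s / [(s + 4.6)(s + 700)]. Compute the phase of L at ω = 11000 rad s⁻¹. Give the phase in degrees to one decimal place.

-86.3°

∠(j11000) = 90.00°
∠(j11000 + 4.6) = arctan(11000/4.6) = 89.98°
∠(j11000 + 700) = arctan(11000/700) = 86.36°
∠L(j11000) = 90.00° − (89.98° + 86.36°) = -86.33°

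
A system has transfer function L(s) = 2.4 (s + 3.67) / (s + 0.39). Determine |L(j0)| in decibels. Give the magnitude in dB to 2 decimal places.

L(0) = 2.4 × 3.67 / 0.39 = 22.585
20 log₁₀(22.585) = 27.076 dB

27.08 dB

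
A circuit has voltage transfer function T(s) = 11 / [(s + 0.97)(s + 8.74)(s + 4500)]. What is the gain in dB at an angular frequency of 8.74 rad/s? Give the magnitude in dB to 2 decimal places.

|j8.74 + 0.97| = √(8.74² + 0.97²) = 8.794
|j8.74 + 8.74| = √(8.74² + 8.74²) = 12.36
|j8.74 + 4500| = √(8.74² + 4500²) = 4500
|T(j8.74)| = 11 / (8.794 × 12.36 × 4500) = 2.249e-05
20 log₁₀(2.249e-05) = -92.960 dB

-92.96 dB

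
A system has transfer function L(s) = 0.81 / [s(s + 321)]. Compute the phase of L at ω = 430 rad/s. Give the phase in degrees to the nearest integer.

∠(j430 + 321) = arctan(430/321) = 53.26°
∠(j430) = 90.00°
∠L(j430) = − (53.26° + 90.00°) = -143.26°

-143 deg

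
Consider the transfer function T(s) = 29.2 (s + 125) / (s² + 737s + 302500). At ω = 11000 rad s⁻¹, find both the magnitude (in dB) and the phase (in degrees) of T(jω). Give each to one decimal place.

|T| = -51.5 dB, ∠T = -86.8°

|j11000 + 125| = √(11000² + 125²) = 1.1e+04
|(j11000)² + 737(j11000) + 302500| = |-1.207e+08 + j8.107e+06| = 1.21e+08
|T(j11000)| = 29.2 × 1.1e+04 / 1.21e+08 = 0.0026554
20 log₁₀(0.0026554) = -51.52 dB
∠(j11000 + 125) = arctan(11000/125) = 89.35°
∠[(j11000)² + 737(j11000) + 302500] = ∠[-1.207e+08 + j8.107e+06] = 176.16°
∠T(j11000) = 89.35° − 176.16° = -86.81°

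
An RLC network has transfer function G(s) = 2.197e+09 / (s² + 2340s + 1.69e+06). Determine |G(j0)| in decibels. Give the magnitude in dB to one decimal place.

G(0) = 2.197e+09 / 1.69e+06 = 1300
20 log₁₀(1300) = 62.28 dB

62.3 dB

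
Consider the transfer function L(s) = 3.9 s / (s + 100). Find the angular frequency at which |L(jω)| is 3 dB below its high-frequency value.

For a single-pole high-pass, the −3 dB point is at the pole: ω = 100 rad s⁻¹.

100 rad s⁻¹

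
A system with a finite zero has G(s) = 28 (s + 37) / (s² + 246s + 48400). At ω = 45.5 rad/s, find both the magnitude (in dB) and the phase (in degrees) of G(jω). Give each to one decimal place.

|j45.5 + 37| = √(45.5² + 37²) = 58.65
|(j45.5)² + 246(j45.5) + 48400| = |46330 + j11193| = 4.766e+04
|G(j45.5)| = 28 × 58.65 / 4.766e+04 = 0.034452
20 log₁₀(0.034452) = -29.26 dB
∠(j45.5 + 37) = arctan(45.5/37) = 50.88°
∠[(j45.5)² + 246(j45.5) + 48400] = ∠[46330 + j11193] = 13.58°
∠G(j45.5) = 50.88° − 13.58° = 37.30°

|G| = -29.3 dB, ∠G = 37.3°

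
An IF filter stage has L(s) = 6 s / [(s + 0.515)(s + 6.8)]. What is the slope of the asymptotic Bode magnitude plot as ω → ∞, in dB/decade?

With 1 zero and 2 poles, the high-frequency asymptotic slope is 20 × (1 − 2) = -20 dB/decade.

-20 dB/decade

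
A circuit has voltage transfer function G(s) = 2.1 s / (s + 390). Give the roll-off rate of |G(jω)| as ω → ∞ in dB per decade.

0 dB/decade

With 1 zero and 1 pole, the high-frequency asymptotic slope is 20 × (1 − 1) = 0 dB/decade.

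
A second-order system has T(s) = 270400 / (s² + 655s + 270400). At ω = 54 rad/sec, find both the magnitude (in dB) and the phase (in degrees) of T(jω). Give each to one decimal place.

|(j54)² + 655(j54) + 270400| = |2.6748e+05 + j35370| = 2.698e+05
|T(j54)| = 270400 / 2.698e+05 = 1.0022
20 log₁₀(1.0022) = 0.02 dB
∠[(j54)² + 655(j54) + 270400] = ∠[2.6748e+05 + j35370] = 7.53°
∠T(j54) = −7.53° = -7.53°

|T| = 0.0 dB, ∠T = -7.5°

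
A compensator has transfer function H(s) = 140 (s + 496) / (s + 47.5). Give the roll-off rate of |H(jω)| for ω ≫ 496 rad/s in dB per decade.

0 dB/decade

With 1 zero and 1 pole, the high-frequency asymptotic slope is 20 × (1 − 1) = 0 dB/decade.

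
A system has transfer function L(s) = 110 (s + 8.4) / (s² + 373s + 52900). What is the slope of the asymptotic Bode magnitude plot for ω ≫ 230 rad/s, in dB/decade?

-20 dB/decade

With 1 zero and 2 poles, the high-frequency asymptotic slope is 20 × (1 − 2) = -20 dB/decade.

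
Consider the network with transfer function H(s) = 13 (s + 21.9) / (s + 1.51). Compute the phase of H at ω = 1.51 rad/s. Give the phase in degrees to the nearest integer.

∠(j1.51 + 21.9) = arctan(1.51/21.9) = 3.94°
∠(j1.51 + 1.51) = arctan(1.51/1.51) = 45.00°
∠H(j1.51) = 3.94° − 45.00° = -41.06°

-41 deg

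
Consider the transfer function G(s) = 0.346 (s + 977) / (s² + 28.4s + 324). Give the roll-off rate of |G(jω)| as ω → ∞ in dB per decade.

With 1 zero and 2 poles, the high-frequency asymptotic slope is 20 × (1 − 2) = -20 dB/decade.

-20 dB/decade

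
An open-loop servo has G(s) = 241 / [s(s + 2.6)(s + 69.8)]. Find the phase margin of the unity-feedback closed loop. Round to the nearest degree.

64 deg

Gain crossover: |G(jω)| = 1 at ω ≈ 1.2 rad/s.
∠G(j1.2) = −90° − arctan(1.2/2.6) − arctan(1.2/69.8) ≈ -115.85°
PM = 180° + (-115.85°) = 64.15°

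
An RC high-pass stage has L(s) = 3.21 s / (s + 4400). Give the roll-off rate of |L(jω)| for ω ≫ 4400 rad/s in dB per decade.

0 dB/decade

With 1 zero and 1 pole, the high-frequency asymptotic slope is 20 × (1 − 1) = 0 dB/decade.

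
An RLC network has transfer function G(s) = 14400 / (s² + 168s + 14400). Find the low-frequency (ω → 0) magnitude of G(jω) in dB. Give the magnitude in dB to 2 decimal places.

G(0) = 14400 / 14400 = 1
20 log₁₀(1) = 0.000 dB

0.00 dB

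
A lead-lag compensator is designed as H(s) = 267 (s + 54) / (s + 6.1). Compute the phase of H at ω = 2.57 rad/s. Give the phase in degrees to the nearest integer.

-20°

∠(j2.57 + 54) = arctan(2.57/54) = 2.72°
∠(j2.57 + 6.1) = arctan(2.57/6.1) = 22.85°
∠H(j2.57) = 2.72° − 22.85° = -20.12°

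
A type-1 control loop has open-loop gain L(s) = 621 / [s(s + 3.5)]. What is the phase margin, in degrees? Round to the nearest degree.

8 deg

Gain crossover: |L(jω)| = 1 at ω ≈ 24.8 rad/s.
∠L(j24.8) = −90° − arctan(24.8/3.5) ≈ -171.97°
PM = 180° + (-171.97°) = 8.03°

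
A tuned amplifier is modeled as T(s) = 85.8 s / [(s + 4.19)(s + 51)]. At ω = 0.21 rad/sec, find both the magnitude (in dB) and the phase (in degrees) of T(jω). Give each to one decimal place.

|j0.21| = 0.21
|j0.21 + 4.19| = √(0.21² + 4.19²) = 4.195
|j0.21 + 51| = √(0.21² + 51²) = 51
|T(j0.21)| = 85.8 × 0.21 / (4.195 × 51) = 0.084212
20 log₁₀(0.084212) = -21.49 dB
∠(j0.21) = 90.00°
∠(j0.21 + 4.19) = arctan(0.21/4.19) = 2.87°
∠(j0.21 + 51) = arctan(0.21/51) = 0.24°
∠T(j0.21) = 90.00° − (2.87° + 0.24°) = 86.89°

|T| = -21.5 dB, ∠T = 86.9°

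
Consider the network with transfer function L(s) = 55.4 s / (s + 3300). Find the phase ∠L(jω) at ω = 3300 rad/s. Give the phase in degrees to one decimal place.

45.0°

∠(j3300) = 90.00°
∠(j3300 + 3300) = arctan(3300/3300) = 45.00°
∠L(j3300) = 90.00° − 45.00° = 45.00°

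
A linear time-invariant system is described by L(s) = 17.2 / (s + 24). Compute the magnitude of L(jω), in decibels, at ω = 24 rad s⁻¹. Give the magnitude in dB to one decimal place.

|j24 + 24| = √(24² + 24²) = 33.94
|L(j24)| = 17.2 / 33.94 = 0.50676
20 log₁₀(0.50676) = -5.90 dB

-5.9 dB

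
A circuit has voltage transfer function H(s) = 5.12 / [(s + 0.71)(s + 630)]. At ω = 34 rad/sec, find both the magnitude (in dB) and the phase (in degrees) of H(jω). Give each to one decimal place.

|H| = -72.4 dB, ∠H = -91.9 deg

|j34 + 0.71| = √(34² + 0.71²) = 34.01
|j34 + 630| = √(34² + 630²) = 630.9
|H(j34)| = 5.12 / (34.01 × 630.9) = 0.00023863
20 log₁₀(0.00023863) = -72.45 dB
∠(j34 + 0.71) = arctan(34/0.71) = 88.80°
∠(j34 + 630) = arctan(34/630) = 3.09°
∠H(j34) = − (88.80° + 3.09°) = -91.89°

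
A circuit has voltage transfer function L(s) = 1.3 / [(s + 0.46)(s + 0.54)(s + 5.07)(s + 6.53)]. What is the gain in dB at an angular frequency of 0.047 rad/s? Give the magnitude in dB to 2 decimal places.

-16.10 dB

|j0.047 + 0.46| = √(0.047² + 0.46²) = 0.4624
|j0.047 + 0.54| = √(0.047² + 0.54²) = 0.542
|j0.047 + 5.07| = √(0.047² + 5.07²) = 5.07
|j0.047 + 6.53| = √(0.047² + 6.53²) = 6.53
|L(j0.047)| = 1.3 / (0.4624 × 0.542 × 5.07 × 6.53) = 0.15666
20 log₁₀(0.15666) = -16.101 dB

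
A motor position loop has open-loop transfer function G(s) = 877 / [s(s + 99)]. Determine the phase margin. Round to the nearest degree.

Gain crossover: |G(jω)| = 1 at ω ≈ 8.82 rad/s.
∠G(j8.82) = −90° − arctan(8.82/99) ≈ -95.09°
PM = 180° + (-95.09°) = 84.91°

85°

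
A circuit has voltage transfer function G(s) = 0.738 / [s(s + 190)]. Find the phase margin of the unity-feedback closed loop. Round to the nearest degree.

Gain crossover: |G(jω)| = 1 at ω ≈ 0.00388 rad s⁻¹.
∠G(j0.00388) = −90° − arctan(0.00388/190) ≈ -90.00°
PM = 180° + (-90.00°) = 90.00°

90°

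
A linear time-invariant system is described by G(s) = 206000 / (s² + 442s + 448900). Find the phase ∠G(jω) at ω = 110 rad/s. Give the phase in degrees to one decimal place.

∠[(j110)² + 442(j110) + 448900] = ∠[4.368e+05 + j48620] = 6.35°
∠G(j110) = −6.35° = -6.35°

-6.4°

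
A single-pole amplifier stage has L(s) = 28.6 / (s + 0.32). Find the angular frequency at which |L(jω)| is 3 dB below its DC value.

0.32 rad/s

For a single-pole low-pass, the −3 dB point is at the pole: ω = 0.32 rad/s.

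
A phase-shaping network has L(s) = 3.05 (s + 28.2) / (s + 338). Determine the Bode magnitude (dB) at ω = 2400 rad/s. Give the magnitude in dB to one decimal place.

9.6 dB

|j2400 + 28.2| = √(2400² + 28.2²) = 2400
|j2400 + 338| = √(2400² + 338²) = 2424
|L(j2400)| = 3.05 × 2400 / 2424 = 3.0204
20 log₁₀(3.0204) = 9.60 dB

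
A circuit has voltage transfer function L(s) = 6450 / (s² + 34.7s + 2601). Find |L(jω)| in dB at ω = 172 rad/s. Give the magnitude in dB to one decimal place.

|(j172)² + 34.7(j172) + 2601| = |-26983 + j5968.4| = 2.764e+04
|L(j172)| = 6450 / 2.764e+04 = 0.2334
20 log₁₀(0.2334) = -12.64 dB

-12.6 dB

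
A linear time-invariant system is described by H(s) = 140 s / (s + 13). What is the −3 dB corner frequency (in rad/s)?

For a single-pole high-pass, the −3 dB point is at the pole: ω = 13 rad/s.

13 rad/s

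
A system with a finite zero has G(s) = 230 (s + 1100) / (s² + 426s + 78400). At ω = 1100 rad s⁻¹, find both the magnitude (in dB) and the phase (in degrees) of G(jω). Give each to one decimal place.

|j1100 + 1100| = √(1100² + 1100²) = 1556
|(j1100)² + 426(j1100) + 78400| = |-1.1316e+06 + j4.686e+05| = 1.225e+06
|G(j1100)| = 230 × 1556 / 1.225e+06 = 0.29213
20 log₁₀(0.29213) = -10.69 dB
∠(j1100 + 1100) = arctan(1100/1100) = 45.00°
∠[(j1100)² + 426(j1100) + 78400] = ∠[-1.1316e+06 + j4.686e+05] = 157.51°
∠G(j1100) = 45.00° − 157.51° = -112.51°

|G| = -10.7 dB, ∠G = -112.5°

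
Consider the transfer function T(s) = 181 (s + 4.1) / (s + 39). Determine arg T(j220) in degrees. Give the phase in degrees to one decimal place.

∠(j220 + 4.1) = arctan(220/4.1) = 88.93°
∠(j220 + 39) = arctan(220/39) = 79.95°
∠T(j220) = 88.93° − 79.95° = 8.98°

9.0°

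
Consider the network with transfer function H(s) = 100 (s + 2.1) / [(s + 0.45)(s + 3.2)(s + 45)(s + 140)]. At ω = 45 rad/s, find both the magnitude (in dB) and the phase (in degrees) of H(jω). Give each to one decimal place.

|j45 + 2.1| = √(45² + 2.1²) = 45.05
|j45 + 0.45| = √(45² + 0.45²) = 45
|j45 + 3.2| = √(45² + 3.2²) = 45.11
|j45 + 45| = √(45² + 45²) = 63.64
|j45 + 140| = √(45² + 140²) = 147.1
|H(j45)| = 100 × 45.05 / (45 × 45.11 × 63.64 × 147.1) = 0.0002371
20 log₁₀(0.0002371) = -72.50 dB
∠(j45 + 2.1) = arctan(45/2.1) = 87.33°
∠(j45 + 0.45) = arctan(45/0.45) = 89.43°
∠(j45 + 3.2) = arctan(45/3.2) = 85.93°
∠(j45 + 45) = arctan(45/45) = 45.00°
∠(j45 + 140) = arctan(45/140) = 17.82°
∠H(j45) = 87.33° − (89.43° + 85.93° + 45.00° + 17.82°) = -150.85°

|H| = -72.5 dB, ∠H = -150.9 deg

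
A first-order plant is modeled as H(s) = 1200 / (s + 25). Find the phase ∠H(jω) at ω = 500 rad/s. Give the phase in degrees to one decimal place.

∠(j500 + 25) = arctan(500/25) = 87.14°
∠H(j500) = −87.14° = -87.14°

-87.1°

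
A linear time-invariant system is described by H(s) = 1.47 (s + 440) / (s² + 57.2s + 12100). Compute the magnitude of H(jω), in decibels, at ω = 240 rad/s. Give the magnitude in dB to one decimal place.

-36.2 dB

|j240 + 440| = √(240² + 440²) = 501.2
|(j240)² + 57.2(j240) + 12100| = |-45500 + j13728| = 4.753e+04
|H(j240)| = 1.47 × 501.2 / 4.753e+04 = 0.015502
20 log₁₀(0.015502) = -36.19 dB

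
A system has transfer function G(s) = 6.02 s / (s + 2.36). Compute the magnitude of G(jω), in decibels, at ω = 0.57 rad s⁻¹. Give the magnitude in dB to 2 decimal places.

3.00 dB

|j0.57| = 0.57
|j0.57 + 2.36| = √(0.57² + 2.36²) = 2.428
|G(j0.57)| = 6.02 × 0.57 / 2.428 = 1.4133
20 log₁₀(1.4133) = 3.005 dB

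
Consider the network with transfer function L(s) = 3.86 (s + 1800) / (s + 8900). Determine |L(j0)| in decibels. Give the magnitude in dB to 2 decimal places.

L(0) = 3.86 × 1800 / 8900 = 0.78067
20 log₁₀(0.78067) = -2.151 dB

-2.15 dB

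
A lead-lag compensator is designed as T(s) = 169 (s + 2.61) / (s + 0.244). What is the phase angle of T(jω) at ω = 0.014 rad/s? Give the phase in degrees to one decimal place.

∠(j0.014 + 2.61) = arctan(0.014/2.61) = 0.31°
∠(j0.014 + 0.244) = arctan(0.014/0.244) = 3.28°
∠T(j0.014) = 0.31° − 3.28° = -2.98°

-3.0°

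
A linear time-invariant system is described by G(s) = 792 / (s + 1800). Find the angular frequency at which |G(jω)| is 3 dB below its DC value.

For a single-pole low-pass, the −3 dB point is at the pole: ω = 1800 rad/s.

1800 rad/s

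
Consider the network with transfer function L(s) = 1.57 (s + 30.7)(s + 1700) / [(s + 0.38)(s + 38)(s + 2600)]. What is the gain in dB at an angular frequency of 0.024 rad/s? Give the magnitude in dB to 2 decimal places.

|j0.024 + 30.7| = √(0.024² + 30.7²) = 30.7
|j0.024 + 1700| = √(0.024² + 1700²) = 1700
|j0.024 + 0.38| = √(0.024² + 0.38²) = 0.3808
|j0.024 + 38| = √(0.024² + 38²) = 38
|j0.024 + 2600| = √(0.024² + 2600²) = 2600
|L(j0.024)| = 1.57 × 30.7 × 1700 / (0.3808 × 38 × 2600) = 2.1781
20 log₁₀(2.1781) = 6.762 dB

6.76 dB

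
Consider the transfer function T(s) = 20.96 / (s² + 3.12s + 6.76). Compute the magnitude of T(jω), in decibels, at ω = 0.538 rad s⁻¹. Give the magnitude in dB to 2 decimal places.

9.93 dB

|(j0.538)² + 3.12(j0.538) + 6.76| = |6.4706 + j1.6786| = 6.685
|T(j0.538)| = 20.96 / 6.685 = 3.1355
20 log₁₀(3.1355) = 9.926 dB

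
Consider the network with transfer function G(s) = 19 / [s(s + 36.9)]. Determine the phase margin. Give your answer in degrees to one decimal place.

89.2°

Gain crossover: |G(jω)| = 1 at ω ≈ 0.515 rad s⁻¹.
∠G(j0.515) = −90° − arctan(0.515/36.9) ≈ -90.80°
PM = 180° + (-90.80°) = 89.20°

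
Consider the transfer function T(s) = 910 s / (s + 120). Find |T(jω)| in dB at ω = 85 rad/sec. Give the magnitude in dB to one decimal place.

|j85| = 85
|j85 + 120| = √(85² + 120²) = 147.1
|T(j85)| = 910 × 85 / 147.1 = 526
20 log₁₀(526) = 54.42 dB

54.4 dB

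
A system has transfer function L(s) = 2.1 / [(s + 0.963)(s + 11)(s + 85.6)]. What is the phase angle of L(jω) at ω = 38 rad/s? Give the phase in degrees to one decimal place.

-186.3°

∠(j38 + 0.963) = arctan(38/0.963) = 88.55°
∠(j38 + 11) = arctan(38/11) = 73.86°
∠(j38 + 85.6) = arctan(38/85.6) = 23.94°
∠L(j38) = − (88.55° + 73.86° + 23.94°) = -186.34°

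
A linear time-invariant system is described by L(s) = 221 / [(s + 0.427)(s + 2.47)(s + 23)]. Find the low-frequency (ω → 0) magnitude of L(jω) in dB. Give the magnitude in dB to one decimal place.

19.2 dB

L(0) = 221 / (0.427 × 2.47 × 23) = 9.1104
20 log₁₀(9.1104) = 19.19 dB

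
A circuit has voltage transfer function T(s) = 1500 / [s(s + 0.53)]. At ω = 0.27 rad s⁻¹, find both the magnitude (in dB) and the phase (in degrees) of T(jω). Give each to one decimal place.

|j0.27 + 0.53| = √(0.27² + 0.53²) = 0.5948
|j0.27| = 0.27
|T(j0.27)| = 1500 / (0.5948 × 0.27) = 9340
20 log₁₀(9340) = 79.41 dB
∠(j0.27 + 0.53) = arctan(0.27/0.53) = 27.00°
∠(j0.27) = 90.00°
∠T(j0.27) = − (27.00° + 90.00°) = -117.00°

|T| = 79.4 dB, ∠T = -117.0°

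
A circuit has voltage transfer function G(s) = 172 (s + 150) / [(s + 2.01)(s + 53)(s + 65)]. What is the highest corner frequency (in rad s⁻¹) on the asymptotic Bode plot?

150 rad s⁻¹

Break frequencies occur at each pole and zero magnitude: 2.01 rad s⁻¹, 53 rad s⁻¹, 65 rad s⁻¹, 150 rad s⁻¹.
The highest is 150 rad s⁻¹.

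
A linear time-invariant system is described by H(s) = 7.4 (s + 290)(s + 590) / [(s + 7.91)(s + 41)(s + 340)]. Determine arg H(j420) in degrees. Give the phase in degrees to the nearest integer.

∠(j420 + 290) = arctan(420/290) = 55.38°
∠(j420 + 590) = arctan(420/590) = 35.45°
∠(j420 + 7.91) = arctan(420/7.91) = 88.92°
∠(j420 + 41) = arctan(420/41) = 84.42°
∠(j420 + 340) = arctan(420/340) = 51.01°
∠H(j420) = 55.38° + 35.45° − (88.92° + 84.42° + 51.01°) = -133.53°

-134°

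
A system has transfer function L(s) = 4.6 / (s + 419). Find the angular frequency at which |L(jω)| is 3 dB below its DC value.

For a single-pole low-pass, the −3 dB point is at the pole: ω = 419 rad/s.

419 rad/s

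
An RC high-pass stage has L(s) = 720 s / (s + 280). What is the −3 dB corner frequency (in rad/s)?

For a single-pole high-pass, the −3 dB point is at the pole: ω = 280 rad/s.

280 rad/s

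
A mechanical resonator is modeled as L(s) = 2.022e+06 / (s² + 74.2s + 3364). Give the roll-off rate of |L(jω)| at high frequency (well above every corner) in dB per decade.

With 0 zeros and 2 poles, the high-frequency asymptotic slope is 20 × (0 − 2) = -40 dB/decade.

-40 dB/decade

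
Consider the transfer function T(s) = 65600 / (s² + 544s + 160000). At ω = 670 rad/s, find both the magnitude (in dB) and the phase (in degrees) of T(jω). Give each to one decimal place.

|(j670)² + 544(j670) + 160000| = |-2.889e+05 + j3.6448e+05| = 4.651e+05
|T(j670)| = 65600 / 4.651e+05 = 0.14105
20 log₁₀(0.14105) = -17.01 dB
∠[(j670)² + 544(j670) + 160000] = ∠[-2.889e+05 + j3.6448e+05] = 128.40°
∠T(j670) = −128.40° = -128.40°

|T| = -17.0 dB, ∠T = -128.4°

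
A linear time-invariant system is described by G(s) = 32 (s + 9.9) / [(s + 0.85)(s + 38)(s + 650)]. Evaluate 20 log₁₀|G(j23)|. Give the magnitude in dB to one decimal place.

-58.4 dB

|j23 + 9.9| = √(23² + 9.9²) = 25.04
|j23 + 0.85| = √(23² + 0.85²) = 23.02
|j23 + 38| = √(23² + 38²) = 44.42
|j23 + 650| = √(23² + 650²) = 650.4
|G(j23)| = 32 × 25.04 / (23.02 × 44.42 × 650.4) = 0.0012051
20 log₁₀(0.0012051) = -58.38 dB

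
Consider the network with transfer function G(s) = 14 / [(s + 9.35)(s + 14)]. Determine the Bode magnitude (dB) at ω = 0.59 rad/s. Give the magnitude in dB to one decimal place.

|j0.59 + 9.35| = √(0.59² + 9.35²) = 9.369
|j0.59 + 14| = √(0.59² + 14²) = 14.01
|G(j0.59)| = 14 / (9.369 × 14.01) = 0.10664
20 log₁₀(0.10664) = -19.44 dB

-19.4 dB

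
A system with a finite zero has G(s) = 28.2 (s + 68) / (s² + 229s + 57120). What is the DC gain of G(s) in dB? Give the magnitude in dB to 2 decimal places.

-29.48 dB

G(0) = 28.2 × 68 / 57120 = 0.033571
20 log₁₀(0.033571) = -29.481 dB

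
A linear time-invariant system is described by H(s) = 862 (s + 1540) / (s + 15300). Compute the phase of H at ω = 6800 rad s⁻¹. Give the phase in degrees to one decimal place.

∠(j6800 + 1540) = arctan(6800/1540) = 77.24°
∠(j6800 + 15300) = arctan(6800/15300) = 23.96°
∠H(j6800) = 77.24° − 23.96° = 53.28°

53.3°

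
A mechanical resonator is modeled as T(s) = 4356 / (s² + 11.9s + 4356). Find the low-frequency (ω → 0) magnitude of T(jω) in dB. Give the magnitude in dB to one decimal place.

0.0 dB

T(0) = 4356 / 4356 = 1
20 log₁₀(1) = 0.00 dB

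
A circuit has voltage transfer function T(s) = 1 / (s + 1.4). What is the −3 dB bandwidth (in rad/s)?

1.4 rad/s

For a single-pole low-pass, the −3 dB point is at the pole: ω = 1.4 rad/s.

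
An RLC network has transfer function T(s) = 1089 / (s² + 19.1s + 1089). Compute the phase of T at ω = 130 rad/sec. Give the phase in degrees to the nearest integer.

∠[(j130)² + 19.1(j130) + 1089] = ∠[-15811 + j2483] = 171.08°
∠T(j130) = −171.08° = -171.08°

-171°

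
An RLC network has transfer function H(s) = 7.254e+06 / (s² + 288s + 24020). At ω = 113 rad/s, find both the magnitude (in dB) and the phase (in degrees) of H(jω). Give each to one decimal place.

|H| = 46.5 dB, ∠H = -70.9°

|(j113)² + 288(j113) + 24020| = |11251 + j32544| = 3.443e+04
|H(j113)| = 7.254e+06 / 3.443e+04 = 210.66
20 log₁₀(210.66) = 46.47 dB
∠[(j113)² + 288(j113) + 24020] = ∠[11251 + j32544] = 70.93°
∠H(j113) = −70.93° = -70.93°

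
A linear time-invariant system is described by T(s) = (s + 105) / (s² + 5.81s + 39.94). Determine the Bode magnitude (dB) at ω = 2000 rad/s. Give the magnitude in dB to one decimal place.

|j2000 + 105| = √(2000² + 105²) = 2003
|(j2000)² + 5.81(j2000) + 39.94| = |-4e+06 + j11620| = 4e+06
|T(j2000)| = 1 × 2003 / 4e+06 = 0.00050069
20 log₁₀(0.00050069) = -66.01 dB

-66.0 dB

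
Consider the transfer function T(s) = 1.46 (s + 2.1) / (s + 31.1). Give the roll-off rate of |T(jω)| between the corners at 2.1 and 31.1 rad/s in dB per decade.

In this band the factors already past their corner are: zero at 2.1; net slope = 20 dB/decade.

20 dB/decade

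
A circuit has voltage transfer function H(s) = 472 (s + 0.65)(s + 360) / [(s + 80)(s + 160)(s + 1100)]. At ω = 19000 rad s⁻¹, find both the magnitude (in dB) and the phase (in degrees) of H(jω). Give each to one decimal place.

|j19000 + 0.65| = √(19000² + 0.65²) = 1.9e+04
|j19000 + 360| = √(19000² + 360²) = 1.9e+04
|j19000 + 80| = √(19000² + 80²) = 1.9e+04
|j19000 + 160| = √(19000² + 160²) = 1.9e+04
|j19000 + 1100| = √(19000² + 1100²) = 1.903e+04
|H(j19000)| = 472 × 1.9e+04 × 1.9e+04 / (1.9e+04 × 1.9e+04 × 1.903e+04) = 0.024804
20 log₁₀(0.024804) = -32.11 dB
∠(j19000 + 0.65) = arctan(19000/0.65) = 90.00°
∠(j19000 + 360) = arctan(19000/360) = 88.91°
∠(j19000 + 80) = arctan(19000/80) = 89.76°
∠(j19000 + 160) = arctan(19000/160) = 89.52°
∠(j19000 + 1100) = arctan(19000/1100) = 86.69°
∠H(j19000) = 90.00° + 88.91° − (89.76° + 89.52° + 86.69°) = -87.05°

|H| = -32.1 dB, ∠H = -87.1°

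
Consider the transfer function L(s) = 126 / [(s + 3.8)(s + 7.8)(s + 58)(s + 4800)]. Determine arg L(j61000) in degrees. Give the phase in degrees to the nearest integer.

∠(j61000 + 3.8) = arctan(61000/3.8) = 90.00°
∠(j61000 + 7.8) = arctan(61000/7.8) = 89.99°
∠(j61000 + 58) = arctan(61000/58) = 89.95°
∠(j61000 + 4800) = arctan(61000/4800) = 85.50°
∠L(j61000) = − (90.00° + 89.99° + 89.95° + 85.50°) = -355.44°

-355°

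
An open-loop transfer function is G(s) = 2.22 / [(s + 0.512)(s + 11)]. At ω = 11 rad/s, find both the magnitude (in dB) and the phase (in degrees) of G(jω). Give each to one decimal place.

|G| = -37.7 dB, ∠G = -132.3°

|j11 + 0.512| = √(11² + 0.512²) = 11.01
|j11 + 11| = √(11² + 11²) = 15.56
|G(j11)| = 2.22 / (11.01 × 15.56) = 0.012959
20 log₁₀(0.012959) = -37.75 dB
∠(j11 + 0.512) = arctan(11/0.512) = 87.34°
∠(j11 + 11) = arctan(11/11) = 45.00°
∠G(j11) = − (87.34° + 45.00°) = -132.34°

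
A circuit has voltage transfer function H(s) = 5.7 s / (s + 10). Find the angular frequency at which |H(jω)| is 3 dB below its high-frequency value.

For a single-pole high-pass, the −3 dB point is at the pole: ω = 10 rad/sec.

10 rad/sec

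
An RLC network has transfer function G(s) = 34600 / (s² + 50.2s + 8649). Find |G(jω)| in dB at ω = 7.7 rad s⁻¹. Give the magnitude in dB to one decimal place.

|(j7.7)² + 50.2(j7.7) + 8649| = |8589.7 + j386.54| = 8598
|G(j7.7)| = 34600 / 8598 = 4.024
20 log₁₀(4.024) = 12.09 dB

12.1 dB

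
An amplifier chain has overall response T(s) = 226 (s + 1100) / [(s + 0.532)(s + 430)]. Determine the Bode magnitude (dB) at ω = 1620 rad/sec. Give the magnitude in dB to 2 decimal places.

-15.76 dB

|j1620 + 1100| = √(1620² + 1100²) = 1958
|j1620 + 0.532| = √(1620² + 0.532²) = 1620
|j1620 + 430| = √(1620² + 430²) = 1676
|T(j1620)| = 226 × 1958 / (1620 × 1676) = 0.16298
20 log₁₀(0.16298) = -15.757 dB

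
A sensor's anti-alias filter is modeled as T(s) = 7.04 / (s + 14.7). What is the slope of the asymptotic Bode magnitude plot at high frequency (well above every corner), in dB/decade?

With 0 zeros and 1 pole, the high-frequency asymptotic slope is 20 × (0 − 1) = -20 dB/decade.

-20 dB/decade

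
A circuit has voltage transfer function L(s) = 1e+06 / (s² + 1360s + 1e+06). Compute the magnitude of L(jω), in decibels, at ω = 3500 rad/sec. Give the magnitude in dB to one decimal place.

|(j3500)² + 1360(j3500) + 1e+06| = |-1.125e+07 + j4.76e+06| = 1.222e+07
|L(j3500)| = 1e+06 / 1.222e+07 = 0.081863
20 log₁₀(0.081863) = -21.74 dB

-21.7 dB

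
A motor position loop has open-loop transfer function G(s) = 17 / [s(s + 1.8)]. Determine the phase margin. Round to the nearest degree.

Gain crossover: |G(jω)| = 1 at ω ≈ 3.93 rad/s.
∠G(j3.93) = −90° − arctan(3.93/1.8) ≈ -155.40°
PM = 180° + (-155.40°) = 24.60°

25°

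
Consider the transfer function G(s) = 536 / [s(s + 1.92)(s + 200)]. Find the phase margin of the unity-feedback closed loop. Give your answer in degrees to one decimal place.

Gain crossover: |G(jω)| = 1 at ω ≈ 1.19 rad/s.
∠G(j1.19) = −90° − arctan(1.19/1.92) − arctan(1.19/200) ≈ -122.07°
PM = 180° + (-122.07°) = 57.93°

57.9°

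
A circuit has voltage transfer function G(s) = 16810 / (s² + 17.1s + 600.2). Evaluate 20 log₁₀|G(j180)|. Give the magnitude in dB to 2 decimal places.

-5.58 dB

|(j180)² + 17.1(j180) + 600.2| = |-31800 + j3078| = 3.195e+04
|G(j180)| = 16810 / 3.195e+04 = 0.52616
20 log₁₀(0.52616) = -5.578 dB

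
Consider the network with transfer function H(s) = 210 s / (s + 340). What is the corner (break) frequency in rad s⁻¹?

The single real pole at s = −340 gives a corner at ω = 340 rad s⁻¹.

340 rad s⁻¹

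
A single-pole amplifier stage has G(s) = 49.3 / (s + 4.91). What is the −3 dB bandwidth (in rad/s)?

4.91 rad/s

For a single-pole low-pass, the −3 dB point is at the pole: ω = 4.91 rad/s.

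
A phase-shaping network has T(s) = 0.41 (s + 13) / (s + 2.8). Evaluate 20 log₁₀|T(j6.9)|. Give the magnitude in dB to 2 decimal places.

|j6.9 + 13| = √(6.9² + 13²) = 14.72
|j6.9 + 2.8| = √(6.9² + 2.8²) = 7.446
|T(j6.9)| = 0.41 × 14.72 / 7.446 = 0.81035
20 log₁₀(0.81035) = -1.827 dB

-1.83 dB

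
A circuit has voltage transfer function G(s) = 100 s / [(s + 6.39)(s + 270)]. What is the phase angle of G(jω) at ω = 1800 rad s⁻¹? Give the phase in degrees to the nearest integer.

∠(j1800) = 90.00°
∠(j1800 + 6.39) = arctan(1800/6.39) = 89.80°
∠(j1800 + 270) = arctan(1800/270) = 81.47°
∠G(j1800) = 90.00° − (89.80° + 81.47°) = -81.27°

-81 deg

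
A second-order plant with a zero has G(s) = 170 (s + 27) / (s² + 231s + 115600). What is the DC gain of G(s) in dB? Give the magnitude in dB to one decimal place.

-28.0 dB

G(0) = 170 × 27 / 115600 = 0.039706
20 log₁₀(0.039706) = -28.02 dB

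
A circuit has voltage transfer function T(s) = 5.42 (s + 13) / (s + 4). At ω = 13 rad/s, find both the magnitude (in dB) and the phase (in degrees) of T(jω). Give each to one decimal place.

|T| = 17.3 dB, ∠T = -27.9°

|j13 + 13| = √(13² + 13²) = 18.38
|j13 + 4| = √(13² + 4²) = 13.6
|T(j13)| = 5.42 × 18.38 / 13.6 = 7.3261
20 log₁₀(7.3261) = 17.30 dB
∠(j13 + 13) = arctan(13/13) = 45.00°
∠(j13 + 4) = arctan(13/4) = 72.90°
∠T(j13) = 45.00° − 72.90° = -27.90°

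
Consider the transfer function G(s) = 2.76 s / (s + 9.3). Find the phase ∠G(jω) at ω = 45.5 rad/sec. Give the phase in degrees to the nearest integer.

∠(j45.5) = 90.00°
∠(j45.5 + 9.3) = arctan(45.5/9.3) = 78.45°
∠G(j45.5) = 90.00° − 78.45° = 11.55°

12°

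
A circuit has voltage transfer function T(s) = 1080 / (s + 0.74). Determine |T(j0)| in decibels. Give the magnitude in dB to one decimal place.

T(0) = 1080 / 0.74 = 1459.5
20 log₁₀(1459.5) = 63.28 dB

63.3 dB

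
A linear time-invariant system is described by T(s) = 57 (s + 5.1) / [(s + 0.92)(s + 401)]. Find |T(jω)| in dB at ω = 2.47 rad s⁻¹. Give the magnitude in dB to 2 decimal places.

|j2.47 + 5.1| = √(2.47² + 5.1²) = 5.667
|j2.47 + 0.92| = √(2.47² + 0.92²) = 2.636
|j2.47 + 401| = √(2.47² + 401²) = 401
|T(j2.47)| = 57 × 5.667 / (2.636 × 401) = 0.30559
20 log₁₀(0.30559) = -10.297 dB

-10.30 dB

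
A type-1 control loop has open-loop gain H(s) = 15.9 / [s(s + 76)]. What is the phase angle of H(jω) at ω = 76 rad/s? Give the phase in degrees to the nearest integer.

-135°

∠(j76 + 76) = arctan(76/76) = 45.00°
∠(j76) = 90.00°
∠H(j76) = − (45.00° + 90.00°) = -135.00°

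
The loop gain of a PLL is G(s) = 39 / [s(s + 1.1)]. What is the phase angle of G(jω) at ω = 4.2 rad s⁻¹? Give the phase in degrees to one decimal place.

-165.3°

∠(j4.2 + 1.1) = arctan(4.2/1.1) = 75.32°
∠(j4.2) = 90.00°
∠G(j4.2) = − (75.32° + 90.00°) = -165.32°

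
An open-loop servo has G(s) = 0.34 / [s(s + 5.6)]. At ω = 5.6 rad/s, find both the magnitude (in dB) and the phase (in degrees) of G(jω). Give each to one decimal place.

|j5.6 + 5.6| = √(5.6² + 5.6²) = 7.92
|j5.6| = 5.6
|G(j5.6)| = 0.34 / (7.92 × 5.6) = 0.0076663
20 log₁₀(0.0076663) = -42.31 dB
∠(j5.6 + 5.6) = arctan(5.6/5.6) = 45.00°
∠(j5.6) = 90.00°
∠G(j5.6) = − (45.00° + 90.00°) = -135.00°

|G| = -42.3 dB, ∠G = -135.0°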